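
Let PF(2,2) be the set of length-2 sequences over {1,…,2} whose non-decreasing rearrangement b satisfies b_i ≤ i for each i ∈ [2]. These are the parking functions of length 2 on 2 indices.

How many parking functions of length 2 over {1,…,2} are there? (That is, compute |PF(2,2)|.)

3

#PF = (3−2)·3^(2−1) = 1·3 = 3
E.g. (1,2) → sorted (1,2): b_i ≤ i ∀i, a PF.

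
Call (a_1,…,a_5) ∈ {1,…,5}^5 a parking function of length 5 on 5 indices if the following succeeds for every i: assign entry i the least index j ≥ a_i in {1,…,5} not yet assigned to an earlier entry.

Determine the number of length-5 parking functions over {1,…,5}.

1296

|PF(5,5)| = (6−5)·6^(5−1) = 1 · 1296 = 1296 (Pollak)
Check (5,4,2,1,1) → sorted (1,1,2,4,5): b_i ≤ i ∀i, a PF.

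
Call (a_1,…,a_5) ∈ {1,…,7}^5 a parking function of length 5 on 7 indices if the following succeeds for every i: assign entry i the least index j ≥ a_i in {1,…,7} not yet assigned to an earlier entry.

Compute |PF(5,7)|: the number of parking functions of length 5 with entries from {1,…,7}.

12288

|PF| = 3·8^4 = 3 · 4096 = 12288
E.g. (7,6,1,3,1) → sorted (1,1,3,6,7): b_i ≤ 2+i ∀i, a PF.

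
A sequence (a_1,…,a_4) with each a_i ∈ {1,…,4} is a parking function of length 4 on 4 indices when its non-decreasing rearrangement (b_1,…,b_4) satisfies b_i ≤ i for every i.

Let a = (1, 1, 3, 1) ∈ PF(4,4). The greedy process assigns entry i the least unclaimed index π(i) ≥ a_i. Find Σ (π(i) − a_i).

Σπ = 4·5/2 = 10 (π permutes [4]); Σa = 1+1+3+1 = 6; disp = 10−6 = 4.

4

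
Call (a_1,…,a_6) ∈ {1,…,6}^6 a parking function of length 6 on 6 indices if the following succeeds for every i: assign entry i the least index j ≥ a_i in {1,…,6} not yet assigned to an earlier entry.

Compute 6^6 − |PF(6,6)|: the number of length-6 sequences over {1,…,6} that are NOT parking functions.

Count = (6+1−6)·(6+1)^{6−1} = 1 · 16807 = 16807
Example (3,6,5,4,4,4) → sorted (3,4,4,4,5,6): b_1=3>1, not a PF.
So 46656 − 16807 = 29849 fail.

29849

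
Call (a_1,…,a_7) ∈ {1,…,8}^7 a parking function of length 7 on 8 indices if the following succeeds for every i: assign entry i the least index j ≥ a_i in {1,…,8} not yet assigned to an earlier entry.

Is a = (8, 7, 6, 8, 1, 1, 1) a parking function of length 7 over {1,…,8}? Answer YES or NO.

Rearranged: b = (1, 1, 1, 6, 7, 8, 8).
  b_1=1 ≤ 2
  b_2=1 ≤ 3
  b_3=1 ≤ 4
  b_4=6 > 5
  fails at i=4 ⇒ NO

NO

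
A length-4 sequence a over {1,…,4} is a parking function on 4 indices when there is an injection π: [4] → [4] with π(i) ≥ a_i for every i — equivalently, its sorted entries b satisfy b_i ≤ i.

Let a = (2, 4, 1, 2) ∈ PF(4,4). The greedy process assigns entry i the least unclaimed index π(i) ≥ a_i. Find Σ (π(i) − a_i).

Σπ = 10 ({1..4} each once); Σa = 2+4+1+2 = 9; disp = 10−9 = 1.

1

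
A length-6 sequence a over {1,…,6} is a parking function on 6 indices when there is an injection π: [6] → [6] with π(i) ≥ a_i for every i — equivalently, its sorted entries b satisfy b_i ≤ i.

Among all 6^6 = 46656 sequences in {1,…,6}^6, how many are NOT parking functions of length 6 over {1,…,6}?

|PF| = (6−6+1)·(6+1)^(6−1) = 1 · 16807 = 16807 [KW]
Check (3,5,2,4,6,4) → sorted (2,3,4,4,5,6): b_1=2>1, not a PF.
Total 46656; non-PF = 46656−16807 = 29849

29849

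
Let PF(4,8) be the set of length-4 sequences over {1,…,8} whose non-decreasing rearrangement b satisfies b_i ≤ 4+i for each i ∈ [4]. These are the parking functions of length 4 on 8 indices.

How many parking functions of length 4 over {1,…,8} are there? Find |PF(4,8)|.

|PF| = (9−4)·9^(4−1) = 5 · 729 = 3645 [KW]
E.g. (3,2,6,6) → sorted (2,3,6,6): b_i ≤ 4+i ∀i, a PF.

3645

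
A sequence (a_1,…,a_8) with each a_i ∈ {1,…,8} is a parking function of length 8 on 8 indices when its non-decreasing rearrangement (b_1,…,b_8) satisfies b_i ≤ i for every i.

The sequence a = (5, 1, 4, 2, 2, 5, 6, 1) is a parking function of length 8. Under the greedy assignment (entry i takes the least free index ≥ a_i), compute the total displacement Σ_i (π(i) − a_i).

Σπ(i) = 1+…+8 = 36; Σa = 5+1+4+2+2+5+6+1 = 26; disp = 36−26 = 10.

10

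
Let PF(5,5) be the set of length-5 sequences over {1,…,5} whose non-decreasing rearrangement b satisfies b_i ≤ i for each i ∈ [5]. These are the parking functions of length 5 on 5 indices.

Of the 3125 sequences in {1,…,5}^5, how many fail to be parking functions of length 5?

1829

|PF(5,5)| = (5−5+1)·(5+1)^(5−1) = 1×1296 = 1296 [KW]
One tuple (4,5,5,4,4) → sorted (4,4,4,5,5): b_1=4>1, not a PF.
5^5 − 1296 = 3125 − 1296 = 1829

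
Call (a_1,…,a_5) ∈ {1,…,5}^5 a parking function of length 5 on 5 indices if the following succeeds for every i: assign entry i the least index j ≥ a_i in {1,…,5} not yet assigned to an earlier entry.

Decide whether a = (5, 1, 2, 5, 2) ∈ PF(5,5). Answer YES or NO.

NO

Order a: b = (1, 2, 2, 5, 5).
  b_1=1 ≤ 1
  b_2=2 ≤ 2
  b_3=2 ≤ 3
  b_4=5 > 4
  fails at i=4 ⇒ NO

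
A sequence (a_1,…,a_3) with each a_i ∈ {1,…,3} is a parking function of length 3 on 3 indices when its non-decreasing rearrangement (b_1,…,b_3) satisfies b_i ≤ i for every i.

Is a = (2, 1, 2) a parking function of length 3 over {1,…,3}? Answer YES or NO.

Order a: b = (1, 2, 2).
  b_1=1 ≤ 1
  b_2=2 ≤ 2
  b_3=2 ≤ 3
All bounds hold ⇒ YES

YES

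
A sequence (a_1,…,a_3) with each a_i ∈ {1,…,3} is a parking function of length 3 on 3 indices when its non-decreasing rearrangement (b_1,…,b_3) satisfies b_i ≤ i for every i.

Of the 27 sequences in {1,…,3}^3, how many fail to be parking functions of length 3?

11

Count = (3+1−3)·(3+1)^{3−1} = 1·16 = 16 [KW]
Check (2,3,3) → sorted (2,3,3): b_1=2>1, not a PF.
Total 27; non-PF = 27−16 = 11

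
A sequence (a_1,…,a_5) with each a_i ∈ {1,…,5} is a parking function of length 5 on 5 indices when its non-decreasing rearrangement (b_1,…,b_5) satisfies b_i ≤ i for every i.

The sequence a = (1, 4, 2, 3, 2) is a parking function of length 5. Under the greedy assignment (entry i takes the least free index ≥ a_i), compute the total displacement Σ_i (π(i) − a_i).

Σπ(i) = 1+…+5 = 15; Σa = 1+4+2+3+2 = 12; disp = 15−12 = 3.

3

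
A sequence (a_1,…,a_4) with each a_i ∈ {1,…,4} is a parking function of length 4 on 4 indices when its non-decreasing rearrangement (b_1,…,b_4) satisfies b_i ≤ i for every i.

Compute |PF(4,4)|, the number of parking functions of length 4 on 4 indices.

125

|PF| = (5−4)·5^(4−1) = 1×125 = 125
Example (1,3,2,4) → sorted (1,2,3,4): b_i ≤ i ∀i, a PF.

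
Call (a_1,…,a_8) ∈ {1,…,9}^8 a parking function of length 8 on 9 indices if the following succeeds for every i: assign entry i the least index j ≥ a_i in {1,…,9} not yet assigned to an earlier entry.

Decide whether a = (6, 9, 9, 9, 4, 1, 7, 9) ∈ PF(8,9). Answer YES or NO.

NO

Rearranged: b = (1, 4, 6, 7, 9, 9, 9, 9).
  b_1=1 ≤ 2
  b_2=4 > 3
  fails at i=2 ⇒ NO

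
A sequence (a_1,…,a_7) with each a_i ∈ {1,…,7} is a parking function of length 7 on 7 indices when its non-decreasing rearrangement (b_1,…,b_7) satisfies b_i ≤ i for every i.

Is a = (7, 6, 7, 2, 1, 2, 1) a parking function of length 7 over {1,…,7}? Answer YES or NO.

Order a: b = (1, 1, 2, 2, 6, 7, 7).
  b_1=1 ≤ 1
  b_2=1 ≤ 2
  b_3=2 ≤ 3
  b_4=2 ≤ 4
  b_5=6 > 5
  fails at i=5 ⇒ NO

NO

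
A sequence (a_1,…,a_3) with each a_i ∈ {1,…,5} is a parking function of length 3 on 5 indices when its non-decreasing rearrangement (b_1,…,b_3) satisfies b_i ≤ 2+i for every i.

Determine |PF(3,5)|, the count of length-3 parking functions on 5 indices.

108

|PF| = (6−3)·6^(3−1) = 3×36 = 108 (Konheim–Weiss)
One tuple (2,4,1) → sorted (1,2,4): b_i ≤ 2+i ∀i, a PF.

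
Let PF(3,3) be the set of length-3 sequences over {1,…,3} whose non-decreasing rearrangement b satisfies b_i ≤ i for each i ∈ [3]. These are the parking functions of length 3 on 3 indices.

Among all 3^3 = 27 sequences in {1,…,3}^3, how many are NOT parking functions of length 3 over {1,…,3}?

#PF = (3+1−3)·(3+1)^{3−1} = 1×16 = 16 (Pollak)
Check (3,1,3) → sorted (1,3,3): b_2=3>2, not a PF.
Total 27; non-PF = 27−16 = 11

11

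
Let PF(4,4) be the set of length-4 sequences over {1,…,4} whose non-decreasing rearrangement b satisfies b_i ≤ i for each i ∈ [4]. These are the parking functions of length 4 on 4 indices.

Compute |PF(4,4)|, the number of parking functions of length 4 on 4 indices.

125

|PF(4,4)| = (5−4)·5^(4−1) = 1 · 125 = 125
E.g. (3,4,1,2) → sorted (1,2,3,4): b_i ≤ i ∀i, a PF.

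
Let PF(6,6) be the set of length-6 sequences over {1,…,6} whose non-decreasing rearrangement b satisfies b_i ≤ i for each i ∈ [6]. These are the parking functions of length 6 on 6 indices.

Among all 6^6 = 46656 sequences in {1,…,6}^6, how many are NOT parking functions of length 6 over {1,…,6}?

|PF| = (6+1−6)·(6+1)^{6−1} = 1 · 16807 = 16807 (Konheim–Weiss)
Check (5,4,6,2,4,5) → sorted (2,4,4,5,5,6): b_1=2>1, not a PF.
Total 46656; non-PF = 46656−16807 = 29849

29849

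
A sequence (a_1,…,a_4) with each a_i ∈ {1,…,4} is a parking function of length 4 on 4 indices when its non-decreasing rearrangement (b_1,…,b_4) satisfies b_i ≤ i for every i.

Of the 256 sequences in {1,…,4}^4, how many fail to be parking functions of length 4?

|PF| = (5−4)·5^(4−1) = 1·125 = 125 (Konheim–Weiss)
Example (2,2,4,3) → sorted (2,2,3,4): b_1=2>1, not a PF.
Total 256; non-PF = 256−125 = 131

131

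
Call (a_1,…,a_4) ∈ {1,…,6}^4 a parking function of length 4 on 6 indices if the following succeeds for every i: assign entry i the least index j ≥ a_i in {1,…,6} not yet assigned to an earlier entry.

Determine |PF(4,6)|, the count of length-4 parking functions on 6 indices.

1029

|PF(4,6)| = (6+1−4)·(6+1)^{4−1} = 3 · 343 = 1029 (Pollak)
One tuple (3,1,1,5) → sorted (1,1,3,5): b_i ≤ 2+i ∀i, a PF.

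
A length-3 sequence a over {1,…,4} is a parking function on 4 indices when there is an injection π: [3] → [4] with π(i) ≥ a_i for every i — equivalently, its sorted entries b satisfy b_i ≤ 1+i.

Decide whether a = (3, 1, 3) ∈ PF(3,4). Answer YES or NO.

YES

Order a: b = (1, 3, 3).
  b_1=1 ≤ 2
  b_2=3 ≤ 3
  b_3=3 ≤ 4
All bounds hold ⇒ YES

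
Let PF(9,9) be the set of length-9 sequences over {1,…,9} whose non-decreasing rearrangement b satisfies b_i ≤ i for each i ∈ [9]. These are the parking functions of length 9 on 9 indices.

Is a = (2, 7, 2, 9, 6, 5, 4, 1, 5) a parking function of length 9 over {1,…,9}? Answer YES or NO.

Order a: b = (1, 2, 2, 4, 5, 5, 6, 7, 9).
  b_1=1 ≤ 1
  b_2=2 ≤ 2
  b_3=2 ≤ 3
  b_4=4 ≤ 4
  b_5=5 ≤ 5
  b_6=5 ≤ 6
  b_7=6 ≤ 7
  b_8=7 ≤ 8
  b_9=9 ≤ 9
All bounds hold ⇒ YES

YES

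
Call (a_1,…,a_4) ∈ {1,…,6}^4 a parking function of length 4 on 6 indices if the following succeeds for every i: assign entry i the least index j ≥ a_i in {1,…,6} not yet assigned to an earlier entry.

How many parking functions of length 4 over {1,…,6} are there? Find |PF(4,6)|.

|PF| = (7−4)·7^(4−1) = 3 · 343 = 1029 (Konheim–Weiss)
One tuple (2,1,1,4) → sorted (1,1,2,4): b_i ≤ 2+i ∀i, a PF.

1029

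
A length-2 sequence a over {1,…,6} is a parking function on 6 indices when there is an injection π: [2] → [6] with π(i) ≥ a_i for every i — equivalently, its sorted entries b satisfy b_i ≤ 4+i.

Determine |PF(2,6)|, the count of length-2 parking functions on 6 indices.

|PF| = 5·7^1 = 5 · 7 = 35
E.g. (4,6) → sorted (4,6): b_i ≤ 4+i ∀i, a PF.

35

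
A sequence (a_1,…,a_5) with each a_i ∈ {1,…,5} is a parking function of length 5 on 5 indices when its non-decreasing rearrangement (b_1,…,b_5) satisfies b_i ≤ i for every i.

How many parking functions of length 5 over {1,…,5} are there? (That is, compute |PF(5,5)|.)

1296

|PF| = (5−5+1)·(5+1)^(5−1) = 1 · 1296 = 1296 (Konheim–Weiss)
One tuple (2,2,3,1,3) → sorted (1,2,2,3,3): b_i ≤ i ∀i, a PF.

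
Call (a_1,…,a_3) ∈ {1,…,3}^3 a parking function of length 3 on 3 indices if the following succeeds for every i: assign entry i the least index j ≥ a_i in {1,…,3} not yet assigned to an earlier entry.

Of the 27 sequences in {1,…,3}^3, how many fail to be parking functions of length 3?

Count = 1·4^2 = 1 · 16 = 16 (Pollak)
One tuple (2,2,3) → sorted (2,2,3): b_1=2>1, not a PF.
So 27 − 16 = 11 fail.

11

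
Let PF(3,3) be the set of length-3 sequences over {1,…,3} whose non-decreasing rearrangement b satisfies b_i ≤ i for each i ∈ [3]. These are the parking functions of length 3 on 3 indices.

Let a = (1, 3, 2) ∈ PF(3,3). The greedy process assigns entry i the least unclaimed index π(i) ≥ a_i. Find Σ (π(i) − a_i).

0

Σπ = 3·4/2 = 6 (π permutes [3]); Σa = 1+3+2 = 6; disp = 6−6 = 0.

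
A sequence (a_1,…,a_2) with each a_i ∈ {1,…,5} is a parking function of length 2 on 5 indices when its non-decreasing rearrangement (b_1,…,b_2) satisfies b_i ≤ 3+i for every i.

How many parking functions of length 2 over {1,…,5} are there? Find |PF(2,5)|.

24

|PF(2,5)| = 4·6^1 = 4 · 6 = 24 (Pollak)
Example (1,1) → sorted (1,1): b_i ≤ 3+i ∀i, a PF.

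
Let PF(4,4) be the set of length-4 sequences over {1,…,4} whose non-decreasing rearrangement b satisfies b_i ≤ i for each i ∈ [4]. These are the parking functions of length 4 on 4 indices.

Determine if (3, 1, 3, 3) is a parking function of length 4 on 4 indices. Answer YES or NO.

Order a: b = (1, 3, 3, 3).
  b_1=1 ≤ 1
  b_2=3 > 2
  fails at i=2 ⇒ NO

NO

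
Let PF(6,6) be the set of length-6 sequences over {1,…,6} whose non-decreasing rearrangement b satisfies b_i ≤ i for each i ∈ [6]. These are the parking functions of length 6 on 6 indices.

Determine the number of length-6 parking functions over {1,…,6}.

16807

|PF| = 1·7^5 = 1 · 16807 = 16807
E.g. (4,1,1,5,3,5) → sorted (1,1,3,4,5,5): b_i ≤ i ∀i, a PF.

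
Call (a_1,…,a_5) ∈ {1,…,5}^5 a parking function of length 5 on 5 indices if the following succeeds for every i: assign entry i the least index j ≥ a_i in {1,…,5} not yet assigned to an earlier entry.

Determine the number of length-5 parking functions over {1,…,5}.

#PF = 1·6^4 = 1·1296 = 1296 (Pollak)
E.g. (3,1,4,4,2) → sorted (1,2,3,4,4): b_i ≤ i ∀i, a PF.

1296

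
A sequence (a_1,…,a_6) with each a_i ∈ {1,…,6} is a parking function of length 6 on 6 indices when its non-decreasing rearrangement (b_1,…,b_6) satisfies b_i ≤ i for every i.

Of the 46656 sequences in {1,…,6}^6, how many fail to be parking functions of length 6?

29849

#PF = (6+1−6)·(6+1)^{6−1} = 1 · 16807 = 16807
Example (6,5,3,6,5,3) → sorted (3,3,5,5,6,6): b_1=3>1, not a PF.
6^6 − 16807 = 46656 − 16807 = 29849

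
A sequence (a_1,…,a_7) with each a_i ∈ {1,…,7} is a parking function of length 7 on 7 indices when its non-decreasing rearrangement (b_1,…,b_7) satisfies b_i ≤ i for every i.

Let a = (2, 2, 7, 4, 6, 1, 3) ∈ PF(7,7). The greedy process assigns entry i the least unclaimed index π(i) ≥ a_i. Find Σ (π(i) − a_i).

Σπ(i) = 1+…+7 = 28; Σa = 2+2+7+4+6+1+3 = 25; disp = 28−25 = 3.

3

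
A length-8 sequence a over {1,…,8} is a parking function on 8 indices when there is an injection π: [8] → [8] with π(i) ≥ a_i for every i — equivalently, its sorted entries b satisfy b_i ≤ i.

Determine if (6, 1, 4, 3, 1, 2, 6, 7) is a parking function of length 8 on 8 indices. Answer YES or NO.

YES

Rearranged: b = (1, 1, 2, 3, 4, 6, 6, 7).
  b_1=1 ≤ 1
  b_2=1 ≤ 2
  b_3=2 ≤ 3
  b_4=3 ≤ 4
  b_5=4 ≤ 5
  b_6=6 ≤ 6
  b_7=6 ≤ 7
  b_8=7 ≤ 8
All bounds hold ⇒ YES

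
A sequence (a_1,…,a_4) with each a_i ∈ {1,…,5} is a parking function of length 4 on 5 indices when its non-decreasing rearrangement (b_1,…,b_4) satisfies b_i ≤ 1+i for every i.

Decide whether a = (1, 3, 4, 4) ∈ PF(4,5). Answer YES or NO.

YES

Order a: b = (1, 3, 4, 4).
  b_1=1 ≤ 2
  b_2=3 ≤ 3
  b_3=4 ≤ 4
  b_4=4 ≤ 5
All bounds hold ⇒ YES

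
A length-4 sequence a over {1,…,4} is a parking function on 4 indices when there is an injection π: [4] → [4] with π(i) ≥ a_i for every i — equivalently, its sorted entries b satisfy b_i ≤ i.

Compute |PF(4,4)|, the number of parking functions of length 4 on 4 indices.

125

|PF| = (5−4)·5^(4−1) = 1·125 = 125 (Konheim–Weiss)
E.g. (2,3,4,1) → sorted (1,2,3,4): b_i ≤ i ∀i, a PF.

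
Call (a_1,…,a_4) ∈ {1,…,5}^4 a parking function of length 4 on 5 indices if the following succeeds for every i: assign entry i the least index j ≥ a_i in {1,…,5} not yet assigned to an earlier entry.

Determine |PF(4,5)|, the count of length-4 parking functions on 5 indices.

|PF(4,5)| = (5−4+1)·(5+1)^(4−1) = 2 · 216 = 432 [KW]
One tuple (4,4,2,1) → sorted (1,2,4,4): b_i ≤ 1+i ∀i, a PF.

432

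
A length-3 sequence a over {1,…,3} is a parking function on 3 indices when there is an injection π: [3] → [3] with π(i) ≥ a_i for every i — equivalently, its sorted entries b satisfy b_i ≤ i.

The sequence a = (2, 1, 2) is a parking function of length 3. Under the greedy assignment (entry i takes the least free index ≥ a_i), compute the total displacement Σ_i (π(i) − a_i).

Σπ = 6 ({1..3} each once); Σa = 2+1+2 = 5; disp = 6−5 = 1.

1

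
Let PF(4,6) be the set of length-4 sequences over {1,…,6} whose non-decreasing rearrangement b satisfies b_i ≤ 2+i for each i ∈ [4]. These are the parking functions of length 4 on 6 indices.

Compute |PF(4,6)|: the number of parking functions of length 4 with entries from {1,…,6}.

|PF| = (6−4+1)·(6+1)^(4−1) = 3 · 343 = 1029 (Konheim–Weiss)
Example (3,5,4,6) → sorted (3,4,5,6): b_i ≤ 2+i ∀i, a PF.

1029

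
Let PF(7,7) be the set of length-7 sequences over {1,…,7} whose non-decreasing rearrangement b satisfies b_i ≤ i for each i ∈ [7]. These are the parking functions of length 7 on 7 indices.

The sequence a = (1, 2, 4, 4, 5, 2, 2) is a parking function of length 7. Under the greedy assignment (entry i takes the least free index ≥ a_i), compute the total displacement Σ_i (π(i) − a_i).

8

Σπ = 7·8/2 = 28 (π permutes [7]); Σa = 1+2+4+4+5+2+2 = 20; disp = 28−20 = 8.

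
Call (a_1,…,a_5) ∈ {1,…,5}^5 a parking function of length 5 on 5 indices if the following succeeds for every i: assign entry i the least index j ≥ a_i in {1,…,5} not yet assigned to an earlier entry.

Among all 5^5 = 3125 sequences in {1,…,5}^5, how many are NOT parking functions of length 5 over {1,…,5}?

Count = (5−5+1)·(5+1)^(5−1) = 1·1296 = 1296
One tuple (5,3,1,3,4) → sorted (1,3,3,4,5): b_2=3>2, not a PF.
So 3125 − 1296 = 1829 fail.

1829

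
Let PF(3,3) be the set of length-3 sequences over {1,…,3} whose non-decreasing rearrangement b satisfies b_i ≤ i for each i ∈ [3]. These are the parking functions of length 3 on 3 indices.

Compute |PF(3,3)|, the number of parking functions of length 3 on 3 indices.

#PF = (3+1−3)·(3+1)^{3−1} = 1 · 16 = 16 (Pollak)
Check (2,2,1) → sorted (1,2,2): b_i ≤ i ∀i, a PF.

16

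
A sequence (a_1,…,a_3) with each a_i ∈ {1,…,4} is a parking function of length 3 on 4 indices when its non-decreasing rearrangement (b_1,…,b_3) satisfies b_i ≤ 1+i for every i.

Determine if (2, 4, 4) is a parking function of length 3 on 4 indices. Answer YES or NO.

NO

Order a: b = (2, 4, 4).
  b_1=2 ≤ 2
  b_2=4 > 3
  fails at i=2 ⇒ NO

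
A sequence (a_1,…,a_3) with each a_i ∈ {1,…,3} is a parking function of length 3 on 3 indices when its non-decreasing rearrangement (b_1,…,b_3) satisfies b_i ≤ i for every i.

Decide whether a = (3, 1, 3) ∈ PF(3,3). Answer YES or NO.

NO

Rearranged: b = (1, 3, 3).
  b_1=1 ≤ 1
  b_2=3 > 2
  fails at i=2 ⇒ NO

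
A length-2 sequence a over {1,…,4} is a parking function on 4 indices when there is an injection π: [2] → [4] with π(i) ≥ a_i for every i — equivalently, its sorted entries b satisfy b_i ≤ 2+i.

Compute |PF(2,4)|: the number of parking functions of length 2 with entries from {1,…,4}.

|PF| = (5−2)·5^(2−1) = 3 · 5 = 15
Example (3,3) → sorted (3,3): b_i ≤ 2+i ∀i, a PF.

15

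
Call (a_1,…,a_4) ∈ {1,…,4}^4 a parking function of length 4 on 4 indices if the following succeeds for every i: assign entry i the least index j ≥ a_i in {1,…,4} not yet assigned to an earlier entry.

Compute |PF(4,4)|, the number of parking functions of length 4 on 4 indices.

#PF = (4−4+1)·(4+1)^(4−1) = 1×125 = 125 (Pollak)
Example (2,4,1,2) → sorted (1,2,2,4): b_i ≤ i ∀i, a PF.

125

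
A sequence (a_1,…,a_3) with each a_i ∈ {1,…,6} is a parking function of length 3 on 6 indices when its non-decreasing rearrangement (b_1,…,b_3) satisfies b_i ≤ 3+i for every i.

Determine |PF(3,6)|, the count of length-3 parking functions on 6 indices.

|PF| = (6−3+1)·(6+1)^(3−1) = 4 · 49 = 196 (Pollak)
Example (5,1,1) → sorted (1,1,5): b_i ≤ 3+i ∀i, a PF.

196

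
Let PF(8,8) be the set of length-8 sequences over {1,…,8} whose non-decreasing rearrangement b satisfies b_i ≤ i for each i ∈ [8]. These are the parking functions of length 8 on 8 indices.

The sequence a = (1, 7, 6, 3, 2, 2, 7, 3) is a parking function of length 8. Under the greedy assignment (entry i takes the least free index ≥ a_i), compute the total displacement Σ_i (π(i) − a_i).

5

Σπ(i) = 1+…+8 = 36; Σa = 1+7+6+3+2+2+7+3 = 31; disp = 36−31 = 5.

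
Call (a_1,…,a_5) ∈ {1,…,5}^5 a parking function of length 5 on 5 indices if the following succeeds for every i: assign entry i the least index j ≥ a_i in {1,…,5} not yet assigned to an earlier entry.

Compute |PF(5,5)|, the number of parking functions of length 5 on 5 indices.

|PF(5,5)| = (5+1−5)·(5+1)^{5−1} = 1×1296 = 1296 (Konheim–Weiss)
Check (3,1,1,3,3) → sorted (1,1,3,3,3): b_i ≤ i ∀i, a PF.

1296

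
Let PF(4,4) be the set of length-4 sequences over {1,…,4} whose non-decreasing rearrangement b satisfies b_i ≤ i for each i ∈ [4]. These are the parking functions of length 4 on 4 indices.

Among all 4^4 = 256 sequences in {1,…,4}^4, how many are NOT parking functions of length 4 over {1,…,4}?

131

|PF(4,4)| = (5−4)·5^(4−1) = 1·125 = 125
One tuple (3,4,3,2) → sorted (2,3,3,4): b_1=2>1, not a PF.
Total 256; non-PF = 256−125 = 131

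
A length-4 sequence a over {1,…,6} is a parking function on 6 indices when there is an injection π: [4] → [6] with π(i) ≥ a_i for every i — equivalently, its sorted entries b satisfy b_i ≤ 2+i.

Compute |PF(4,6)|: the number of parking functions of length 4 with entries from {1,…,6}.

1029

Count = (6+1−4)·(6+1)^{4−1} = 3×343 = 1029 [KW]
Example (3,1,6,5) → sorted (1,3,5,6): b_i ≤ 2+i ∀i, a PF.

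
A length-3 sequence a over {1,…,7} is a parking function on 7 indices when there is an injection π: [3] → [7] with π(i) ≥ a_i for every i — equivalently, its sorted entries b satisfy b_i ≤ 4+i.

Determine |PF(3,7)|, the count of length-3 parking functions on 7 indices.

320

|PF(3,7)| = (7−3+1)·(7+1)^(3−1) = 5·64 = 320 (Pollak)
Check (6,7,1) → sorted (1,6,7): b_i ≤ 4+i ∀i, a PF.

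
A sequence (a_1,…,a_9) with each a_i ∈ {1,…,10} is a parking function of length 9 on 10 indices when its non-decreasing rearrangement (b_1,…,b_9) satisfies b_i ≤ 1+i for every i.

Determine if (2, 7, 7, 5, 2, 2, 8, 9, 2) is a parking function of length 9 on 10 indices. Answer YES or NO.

Order a: b = (2, 2, 2, 2, 5, 7, 7, 8, 9).
  b_1=2 ≤ 2
  b_2=2 ≤ 3
  b_3=2 ≤ 4
  b_4=2 ≤ 5
  b_5=5 ≤ 6
  b_6=7 ≤ 7
  b_7=7 ≤ 8
  b_8=8 ≤ 9
  b_9=9 ≤ 10
All bounds hold ⇒ YES

YES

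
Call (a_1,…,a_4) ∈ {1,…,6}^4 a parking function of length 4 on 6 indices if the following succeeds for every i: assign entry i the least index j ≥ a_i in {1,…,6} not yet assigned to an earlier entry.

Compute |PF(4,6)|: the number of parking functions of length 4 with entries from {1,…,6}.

|PF| = (7−4)·7^(4−1) = 3·343 = 1029 (Pollak)
One tuple (2,2,2,3) → sorted (2,2,2,3): b_i ≤ 2+i ∀i, a PF.

1029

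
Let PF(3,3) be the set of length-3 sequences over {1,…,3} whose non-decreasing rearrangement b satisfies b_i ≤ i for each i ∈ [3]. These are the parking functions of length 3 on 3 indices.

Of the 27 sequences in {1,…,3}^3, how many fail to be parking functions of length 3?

Count = (3+1−3)·(3+1)^{3−1} = 1·16 = 16
Example (3,3,3) → sorted (3,3,3): b_1=3>1, not a PF.
Total 27; non-PF = 27−16 = 11

11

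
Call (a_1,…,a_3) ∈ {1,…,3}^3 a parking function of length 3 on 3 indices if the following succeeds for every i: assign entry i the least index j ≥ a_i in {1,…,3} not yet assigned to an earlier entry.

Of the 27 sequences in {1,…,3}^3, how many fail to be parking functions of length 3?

11

|PF| = (3−3+1)·(3+1)^(3−1) = 1×16 = 16 (Pollak)
Example (3,2,3) → sorted (2,3,3): b_1=2>1, not a PF.
Total 27; non-PF = 27−16 = 11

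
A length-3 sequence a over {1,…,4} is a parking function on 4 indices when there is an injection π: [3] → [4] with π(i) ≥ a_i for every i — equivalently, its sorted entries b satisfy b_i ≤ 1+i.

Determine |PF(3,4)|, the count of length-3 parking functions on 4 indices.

50

Count = (4−3+1)·(4+1)^(3−1) = 2 · 25 = 50 (Pollak)
Example (3,3,1) → sorted (1,3,3): b_i ≤ 1+i ∀i, a PF.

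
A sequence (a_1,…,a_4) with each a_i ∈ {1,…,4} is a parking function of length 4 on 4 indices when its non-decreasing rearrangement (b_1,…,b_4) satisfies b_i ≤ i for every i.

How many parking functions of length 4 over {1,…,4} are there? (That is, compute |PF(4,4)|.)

Count = (4+1−4)·(4+1)^{4−1} = 1·125 = 125 (Konheim–Weiss)
Example (2,2,1,3) → sorted (1,2,2,3): b_i ≤ i ∀i, a PF.

125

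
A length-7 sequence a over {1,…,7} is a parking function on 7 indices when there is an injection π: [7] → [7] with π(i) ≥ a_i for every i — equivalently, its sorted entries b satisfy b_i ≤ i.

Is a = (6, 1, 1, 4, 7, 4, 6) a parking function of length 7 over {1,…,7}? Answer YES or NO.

Sorted: b = (1, 1, 4, 4, 6, 6, 7).
  b_1=1 ≤ 1
  b_2=1 ≤ 2
  b_3=4 > 3
  fails at i=3 ⇒ NO

NO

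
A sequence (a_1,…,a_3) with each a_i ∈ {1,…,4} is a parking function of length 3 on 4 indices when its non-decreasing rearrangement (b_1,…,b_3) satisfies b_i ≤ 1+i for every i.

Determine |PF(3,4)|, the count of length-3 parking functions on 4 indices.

Count = 2·5^2 = 2 · 25 = 50 [KW]
Check (1,4,1) → sorted (1,1,4): b_i ≤ 1+i ∀i, a PF.

50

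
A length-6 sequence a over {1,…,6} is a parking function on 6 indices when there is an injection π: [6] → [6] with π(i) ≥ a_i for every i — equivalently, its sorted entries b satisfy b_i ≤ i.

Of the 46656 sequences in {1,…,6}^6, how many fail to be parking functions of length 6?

#PF = (6+1−6)·(6+1)^{6−1} = 1×16807 = 16807
Check (1,2,2,5,6,6) → sorted (1,2,2,5,6,6): b_4=5>4, not a PF.
Total 46656; non-PF = 46656−16807 = 29849

29849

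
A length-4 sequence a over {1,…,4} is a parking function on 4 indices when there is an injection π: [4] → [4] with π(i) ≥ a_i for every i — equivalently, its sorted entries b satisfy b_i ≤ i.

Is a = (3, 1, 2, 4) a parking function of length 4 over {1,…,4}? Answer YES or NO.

YES

Sorted: b = (1, 2, 3, 4).
  b_1=1 ≤ 1
  b_2=2 ≤ 2
  b_3=3 ≤ 3
  b_4=4 ≤ 4
All bounds hold ⇒ YES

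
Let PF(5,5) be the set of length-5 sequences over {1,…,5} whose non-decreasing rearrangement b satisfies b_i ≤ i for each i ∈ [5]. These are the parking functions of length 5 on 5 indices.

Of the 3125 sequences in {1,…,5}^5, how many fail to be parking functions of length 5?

1829

|PF(5,5)| = (6−5)·6^(5−1) = 1 · 1296 = 1296 (Pollak)
Example (4,4,5,4,2) → sorted (2,4,4,4,5): b_1=2>1, not a PF.
5^5 − 1296 = 3125 − 1296 = 1829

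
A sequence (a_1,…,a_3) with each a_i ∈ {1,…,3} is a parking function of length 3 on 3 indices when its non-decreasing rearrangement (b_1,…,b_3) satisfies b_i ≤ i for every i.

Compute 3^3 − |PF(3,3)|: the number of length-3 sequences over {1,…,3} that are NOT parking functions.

11

Count = (3+1−3)·(3+1)^{3−1} = 1×16 = 16 (Konheim–Weiss)
Check (3,3,2) → sorted (2,3,3): b_1=2>1, not a PF.
So 27 − 16 = 11 fail.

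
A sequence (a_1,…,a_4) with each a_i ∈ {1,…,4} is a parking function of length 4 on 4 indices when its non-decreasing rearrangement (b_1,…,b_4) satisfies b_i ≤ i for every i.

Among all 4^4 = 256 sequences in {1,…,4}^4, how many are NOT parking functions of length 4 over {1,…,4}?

131

Count = (5−4)·5^(4−1) = 1×125 = 125 (Konheim–Weiss)
E.g. (3,4,2,3) → sorted (2,3,3,4): b_1=2>1, not a PF.
4^4 − 125 = 256 − 125 = 131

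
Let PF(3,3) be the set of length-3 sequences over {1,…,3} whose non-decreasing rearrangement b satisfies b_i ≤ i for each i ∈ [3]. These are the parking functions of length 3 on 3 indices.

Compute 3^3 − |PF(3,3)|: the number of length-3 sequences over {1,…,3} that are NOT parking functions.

#PF = 1·4^2 = 1 · 16 = 16 (Pollak)
E.g. (3,3,3) → sorted (3,3,3): b_1=3>1, not a PF.
Total 27; non-PF = 27−16 = 11

11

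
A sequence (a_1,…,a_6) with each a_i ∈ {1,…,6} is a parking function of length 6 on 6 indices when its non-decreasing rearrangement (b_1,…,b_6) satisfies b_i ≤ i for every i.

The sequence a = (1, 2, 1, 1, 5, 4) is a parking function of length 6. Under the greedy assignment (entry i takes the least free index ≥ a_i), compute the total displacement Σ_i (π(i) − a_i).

Σπ(i) = 1+…+6 = 21; Σa = 1+2+1+1+5+4 = 14; disp = 21−14 = 7.

7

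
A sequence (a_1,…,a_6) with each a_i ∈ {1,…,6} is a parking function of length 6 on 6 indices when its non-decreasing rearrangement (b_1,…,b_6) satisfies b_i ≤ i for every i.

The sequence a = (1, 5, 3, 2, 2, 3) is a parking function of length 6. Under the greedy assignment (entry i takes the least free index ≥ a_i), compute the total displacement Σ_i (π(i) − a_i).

5

Σπ(i) = 1+…+6 = 21; Σa = 1+5+3+2+2+3 = 16; disp = 21−16 = 5.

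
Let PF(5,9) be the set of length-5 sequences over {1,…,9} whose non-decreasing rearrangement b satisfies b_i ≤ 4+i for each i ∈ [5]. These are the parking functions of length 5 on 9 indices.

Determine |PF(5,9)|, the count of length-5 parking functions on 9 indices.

50000

|PF(5,9)| = (9+1−5)·(9+1)^{5−1} = 5·10000 = 50000 (Pollak)
One tuple (2,6,7,4,9) → sorted (2,4,6,7,9): b_i ≤ 4+i ∀i, a PF.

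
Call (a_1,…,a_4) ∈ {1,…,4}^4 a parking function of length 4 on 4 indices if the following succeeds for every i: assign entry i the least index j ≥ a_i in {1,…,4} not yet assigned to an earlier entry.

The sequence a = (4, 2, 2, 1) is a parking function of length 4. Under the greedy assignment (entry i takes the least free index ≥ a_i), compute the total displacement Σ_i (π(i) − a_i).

Σπ(i) = 1+…+4 = 10; Σa = 4+2+2+1 = 9; disp = 10−9 = 1.

1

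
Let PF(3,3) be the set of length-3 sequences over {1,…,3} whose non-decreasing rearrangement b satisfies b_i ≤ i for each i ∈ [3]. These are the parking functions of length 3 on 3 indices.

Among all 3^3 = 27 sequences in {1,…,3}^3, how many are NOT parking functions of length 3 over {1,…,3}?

|PF(3,3)| = (3−3+1)·(3+1)^(3−1) = 1·16 = 16 (Pollak)
One tuple (3,3,1) → sorted (1,3,3): b_2=3>2, not a PF.
3^3 − 16 = 27 − 16 = 11

11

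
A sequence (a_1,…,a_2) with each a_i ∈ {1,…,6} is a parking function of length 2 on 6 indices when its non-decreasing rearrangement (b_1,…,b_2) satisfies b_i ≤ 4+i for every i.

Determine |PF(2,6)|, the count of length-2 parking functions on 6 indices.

Count = (6+1−2)·(6+1)^{2−1} = 5×7 = 35 [KW]
E.g. (3,3) → sorted (3,3): b_i ≤ 4+i ∀i, a PF.

35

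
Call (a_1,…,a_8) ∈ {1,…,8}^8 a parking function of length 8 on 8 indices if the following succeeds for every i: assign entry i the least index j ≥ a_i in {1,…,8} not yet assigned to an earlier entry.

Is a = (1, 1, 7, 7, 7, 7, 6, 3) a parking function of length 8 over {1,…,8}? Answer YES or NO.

Order a: b = (1, 1, 3, 6, 7, 7, 7, 7).
  b_1=1 ≤ 1
  b_2=1 ≤ 2
  b_3=3 ≤ 3
  b_4=6 > 4
  fails at i=4 ⇒ NO

NO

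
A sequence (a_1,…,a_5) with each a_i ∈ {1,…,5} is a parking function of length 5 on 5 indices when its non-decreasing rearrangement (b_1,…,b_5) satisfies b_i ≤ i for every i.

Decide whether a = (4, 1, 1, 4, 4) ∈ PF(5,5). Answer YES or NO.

Rearranged: b = (1, 1, 4, 4, 4).
  b_1=1 ≤ 1
  b_2=1 ≤ 2
  b_3=4 > 3
  fails at i=3 ⇒ NO

NO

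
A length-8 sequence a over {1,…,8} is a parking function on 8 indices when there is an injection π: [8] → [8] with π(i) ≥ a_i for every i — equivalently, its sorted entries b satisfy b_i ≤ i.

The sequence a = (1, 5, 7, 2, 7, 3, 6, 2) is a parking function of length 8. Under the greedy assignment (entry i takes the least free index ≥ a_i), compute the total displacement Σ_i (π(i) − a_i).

Σπ = 8·9/2 = 36 (π permutes [8]); Σa = 1+5+7+2+7+3+6+2 = 33; disp = 36−33 = 3.

3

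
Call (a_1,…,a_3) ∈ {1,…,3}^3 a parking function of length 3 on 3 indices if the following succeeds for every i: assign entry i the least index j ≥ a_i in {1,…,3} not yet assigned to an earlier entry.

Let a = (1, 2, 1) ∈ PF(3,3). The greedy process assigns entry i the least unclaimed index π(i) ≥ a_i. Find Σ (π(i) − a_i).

Σπ(i) = 1+…+3 = 6; Σa = 1+2+1 = 4; disp = 6−4 = 2.

2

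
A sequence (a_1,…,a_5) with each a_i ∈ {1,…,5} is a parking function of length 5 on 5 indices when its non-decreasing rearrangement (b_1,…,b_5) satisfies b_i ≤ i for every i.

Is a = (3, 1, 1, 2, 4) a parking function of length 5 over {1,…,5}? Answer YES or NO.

Order a: b = (1, 1, 2, 3, 4).
  b_1=1 ≤ 1
  b_2=1 ≤ 2
  b_3=2 ≤ 3
  b_4=3 ≤ 4
  b_5=4 ≤ 5
All bounds hold ⇒ YES

YES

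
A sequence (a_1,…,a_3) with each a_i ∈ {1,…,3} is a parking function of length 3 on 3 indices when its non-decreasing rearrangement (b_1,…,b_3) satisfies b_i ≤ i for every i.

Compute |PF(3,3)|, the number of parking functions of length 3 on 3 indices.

#PF = (4−3)·4^(3−1) = 1·16 = 16
E.g. (2,3,1) → sorted (1,2,3): b_i ≤ i ∀i, a PF.

16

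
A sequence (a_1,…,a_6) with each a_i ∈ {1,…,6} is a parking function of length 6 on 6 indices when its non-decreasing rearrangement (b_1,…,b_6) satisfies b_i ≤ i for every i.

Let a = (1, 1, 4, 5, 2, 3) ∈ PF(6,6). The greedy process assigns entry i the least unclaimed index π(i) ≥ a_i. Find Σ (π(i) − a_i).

5

Σπ(i) = 1+…+6 = 21; Σa = 1+1+4+5+2+3 = 16; disp = 21−16 = 5.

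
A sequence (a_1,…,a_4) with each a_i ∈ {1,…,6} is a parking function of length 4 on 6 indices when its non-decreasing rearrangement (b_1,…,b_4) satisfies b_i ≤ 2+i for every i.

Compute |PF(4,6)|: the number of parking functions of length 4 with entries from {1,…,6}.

|PF| = (7−4)·7^(4−1) = 3 · 343 = 1029 (Pollak)
One tuple (4,4,3,1) → sorted (1,3,4,4): b_i ≤ 2+i ∀i, a PF.

1029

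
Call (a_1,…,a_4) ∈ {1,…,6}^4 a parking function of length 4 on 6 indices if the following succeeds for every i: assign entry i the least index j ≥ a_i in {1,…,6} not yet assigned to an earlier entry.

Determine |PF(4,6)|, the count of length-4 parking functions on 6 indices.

1029

|PF| = 3·7^3 = 3×343 = 1029 [KW]
One tuple (3,5,5,2) → sorted (2,3,5,5): b_i ≤ 2+i ∀i, a PF.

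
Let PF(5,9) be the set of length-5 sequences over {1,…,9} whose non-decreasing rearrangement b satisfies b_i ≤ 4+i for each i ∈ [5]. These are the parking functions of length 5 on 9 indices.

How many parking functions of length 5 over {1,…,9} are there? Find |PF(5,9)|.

50000

|PF(5,9)| = (10−5)·10^(5−1) = 5×10000 = 50000
E.g. (1,5,1,1,8) → sorted (1,1,1,5,8): b_i ≤ 4+i ∀i, a PF.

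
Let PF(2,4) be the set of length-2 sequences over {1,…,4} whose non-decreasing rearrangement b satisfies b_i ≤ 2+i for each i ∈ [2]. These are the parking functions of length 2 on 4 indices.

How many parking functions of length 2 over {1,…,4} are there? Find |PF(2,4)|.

Count = 3·5^1 = 3 · 5 = 15 (Konheim–Weiss)
E.g. (1,4) → sorted (1,4): b_i ≤ 2+i ∀i, a PF.

15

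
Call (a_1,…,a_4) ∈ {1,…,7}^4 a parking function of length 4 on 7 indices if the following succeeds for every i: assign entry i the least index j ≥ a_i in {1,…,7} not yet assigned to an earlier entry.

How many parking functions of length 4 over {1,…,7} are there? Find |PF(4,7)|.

#PF = (7−4+1)·(7+1)^(4−1) = 4·512 = 2048 [KW]
One tuple (6,3,4,4) → sorted (3,4,4,6): b_i ≤ 3+i ∀i, a PF.

2048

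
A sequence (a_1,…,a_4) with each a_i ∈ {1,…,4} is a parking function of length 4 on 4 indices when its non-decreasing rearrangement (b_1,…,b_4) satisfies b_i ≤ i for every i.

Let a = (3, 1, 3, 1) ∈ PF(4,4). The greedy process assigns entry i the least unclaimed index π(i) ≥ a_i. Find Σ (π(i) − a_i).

2

Σπ = 10 ({1..4} each once); Σa = 3+1+3+1 = 8; disp = 10−8 = 2.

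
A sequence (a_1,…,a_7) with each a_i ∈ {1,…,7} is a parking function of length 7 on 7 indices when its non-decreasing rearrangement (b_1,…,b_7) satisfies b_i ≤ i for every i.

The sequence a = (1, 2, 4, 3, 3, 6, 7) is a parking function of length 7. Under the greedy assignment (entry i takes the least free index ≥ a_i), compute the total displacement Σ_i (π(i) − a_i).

Σπ(i) = 1+…+7 = 28; Σa = 1+2+4+3+3+6+7 = 26; disp = 28−26 = 2.

2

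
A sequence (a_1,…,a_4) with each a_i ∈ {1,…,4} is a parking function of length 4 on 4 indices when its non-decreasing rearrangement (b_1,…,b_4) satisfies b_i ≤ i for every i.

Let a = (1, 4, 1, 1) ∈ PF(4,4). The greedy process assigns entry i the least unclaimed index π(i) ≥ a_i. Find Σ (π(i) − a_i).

3

Σπ = 4·5/2 = 10 (π permutes [4]); Σa = 1+4+1+1 = 7; disp = 10−7 = 3.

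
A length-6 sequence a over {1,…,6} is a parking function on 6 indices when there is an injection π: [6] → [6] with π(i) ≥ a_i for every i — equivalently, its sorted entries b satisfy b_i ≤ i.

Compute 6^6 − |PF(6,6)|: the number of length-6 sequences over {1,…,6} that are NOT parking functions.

29849

|PF(6,6)| = (7−6)·7^(6−1) = 1 · 16807 = 16807
One tuple (3,6,4,4,6,3) → sorted (3,3,4,4,6,6): b_1=3>1, not a PF.
So 46656 − 16807 = 29849 fail.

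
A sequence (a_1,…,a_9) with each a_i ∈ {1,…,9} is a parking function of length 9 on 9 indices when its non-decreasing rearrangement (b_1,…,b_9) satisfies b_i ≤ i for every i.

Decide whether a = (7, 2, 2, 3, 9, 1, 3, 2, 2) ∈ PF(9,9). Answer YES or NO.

YES

Rearranged: b = (1, 2, 2, 2, 2, 3, 3, 7, 9).
  b_1=1 ≤ 1
  b_2=2 ≤ 2
  b_3=2 ≤ 3
  b_4=2 ≤ 4
  b_5=2 ≤ 5
  b_6=3 ≤ 6
  b_7=3 ≤ 7
  b_8=7 ≤ 8
  b_9=9 ≤ 9
All bounds hold ⇒ YES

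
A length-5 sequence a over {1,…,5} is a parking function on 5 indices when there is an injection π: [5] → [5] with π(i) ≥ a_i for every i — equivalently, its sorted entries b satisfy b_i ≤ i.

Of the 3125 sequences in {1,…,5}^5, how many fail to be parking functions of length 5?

1829

Count = (5+1−5)·(5+1)^{5−1} = 1×1296 = 1296
Example (5,5,5,5,4) → sorted (4,5,5,5,5): b_1=4>1, not a PF.
5^5 − 1296 = 3125 − 1296 = 1829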